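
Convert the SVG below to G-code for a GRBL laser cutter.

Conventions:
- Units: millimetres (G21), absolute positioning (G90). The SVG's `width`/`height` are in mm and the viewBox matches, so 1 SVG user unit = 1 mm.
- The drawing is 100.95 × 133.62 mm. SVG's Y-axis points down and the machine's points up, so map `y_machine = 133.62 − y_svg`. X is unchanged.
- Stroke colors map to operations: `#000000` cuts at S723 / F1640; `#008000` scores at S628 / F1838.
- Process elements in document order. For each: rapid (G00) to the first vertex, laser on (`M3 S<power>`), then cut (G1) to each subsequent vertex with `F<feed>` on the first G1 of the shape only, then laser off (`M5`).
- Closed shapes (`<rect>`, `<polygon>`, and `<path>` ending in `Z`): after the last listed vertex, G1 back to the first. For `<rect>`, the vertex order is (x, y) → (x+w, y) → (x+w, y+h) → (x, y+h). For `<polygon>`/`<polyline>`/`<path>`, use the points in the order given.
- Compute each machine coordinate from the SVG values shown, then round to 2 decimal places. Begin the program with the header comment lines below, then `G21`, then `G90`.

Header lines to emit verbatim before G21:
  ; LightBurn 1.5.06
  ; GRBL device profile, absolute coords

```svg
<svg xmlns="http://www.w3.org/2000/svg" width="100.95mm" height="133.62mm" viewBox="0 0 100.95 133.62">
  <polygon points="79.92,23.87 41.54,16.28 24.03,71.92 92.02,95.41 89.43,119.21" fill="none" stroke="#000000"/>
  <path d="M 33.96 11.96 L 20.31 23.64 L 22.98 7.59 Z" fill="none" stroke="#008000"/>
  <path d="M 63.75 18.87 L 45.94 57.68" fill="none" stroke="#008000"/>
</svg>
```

viewBox `0 0 100.95 133.62` with mm width/height → 1 unit = 1 mm. Flip: y_m = 133.62 − y_svg.

**Shape 1** — `<polygon>` closed polygon, stroke `#000000` → cut (S723, F1640). Machine vertices: (79.92,109.75) → (41.54,117.34) → (24.03,61.70) → (92.02,38.21) → (89.43,14.41) → (79.92,109.75). Closed: final G1 returns to the first vertex.

**Shape 2** — `<path>` closed polygon, stroke `#008000` → score (S628, F1838). Machine vertices: (33.96,121.66) → (20.31,109.98) → (22.98,126.03) → (33.96,121.66). Closed: final G1 returns to the first vertex.

**Shape 3** — `<path>` line segment, stroke `#008000` → score (S628, F1838). Machine vertices: (63.75,114.75) → (45.94,75.94). Open path.

; LightBurn 1.5.06
; GRBL device profile, absolute coords
G21
G90
G00 X79.92 Y109.75
M3 S723
G1 X41.54 Y117.34 F1640
G1 X24.03 Y61.70
G1 X92.02 Y38.21
G1 X89.43 Y14.41
G1 X79.92 Y109.75
M5
G00 X33.96 Y121.66
M3 S628
G1 X20.31 Y109.98 F1838
G1 X22.98 Y126.03
G1 X33.96 Y121.66
M5
G00 X63.75 Y114.75
M3 S628
G1 X45.94 Y75.94 F1838
M5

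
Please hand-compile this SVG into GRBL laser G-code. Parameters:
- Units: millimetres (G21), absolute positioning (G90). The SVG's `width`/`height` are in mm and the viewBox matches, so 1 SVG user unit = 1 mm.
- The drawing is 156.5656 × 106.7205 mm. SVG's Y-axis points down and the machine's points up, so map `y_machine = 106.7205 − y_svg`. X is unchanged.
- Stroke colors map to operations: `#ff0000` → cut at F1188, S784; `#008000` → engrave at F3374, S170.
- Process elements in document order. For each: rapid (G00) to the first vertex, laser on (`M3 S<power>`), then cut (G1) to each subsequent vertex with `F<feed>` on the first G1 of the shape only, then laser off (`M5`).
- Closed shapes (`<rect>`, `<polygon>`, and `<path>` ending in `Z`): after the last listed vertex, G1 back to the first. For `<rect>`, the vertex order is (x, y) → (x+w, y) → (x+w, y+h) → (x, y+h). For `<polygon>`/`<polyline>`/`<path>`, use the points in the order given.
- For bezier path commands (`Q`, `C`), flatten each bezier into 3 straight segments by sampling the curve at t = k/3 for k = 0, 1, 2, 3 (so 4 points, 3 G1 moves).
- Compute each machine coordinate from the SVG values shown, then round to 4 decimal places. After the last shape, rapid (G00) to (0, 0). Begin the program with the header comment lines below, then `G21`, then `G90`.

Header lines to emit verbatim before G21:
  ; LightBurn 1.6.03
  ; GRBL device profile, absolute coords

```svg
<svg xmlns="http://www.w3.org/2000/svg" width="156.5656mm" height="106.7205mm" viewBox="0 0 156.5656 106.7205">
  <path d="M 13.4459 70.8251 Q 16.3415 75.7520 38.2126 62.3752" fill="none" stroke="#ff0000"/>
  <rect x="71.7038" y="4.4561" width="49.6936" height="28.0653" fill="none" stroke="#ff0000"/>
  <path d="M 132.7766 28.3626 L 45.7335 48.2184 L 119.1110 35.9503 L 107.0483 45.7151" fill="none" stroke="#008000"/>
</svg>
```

1 u = 1 mm; y_m = 106.7205 − y.

[1] `<path>` quadratic bezier, #ff0000→cut S784 F1188: (13.4459,35.8954) → (17.4847,34.6445) → (25.7403,37.4612) → (38.2126,44.3453)

[2] `<rect>` rectangle, #ff0000→cut S784 F1188: (71.7038,102.2644) → (121.3974,102.2644) → (121.3974,74.1991) → (71.7038,74.1991) → (71.7038,102.2644) (closed)

[3] `<path>` open polyline, #008000→engrave S170 F3374: (132.7766,78.3579) → (45.7335,58.5021) → (119.1110,70.7702) → (107.0483,61.0054)

; LightBurn 1.6.03
; GRBL device profile, absolute coords
G21
G90
G00 X13.4459 Y35.8954
M3 S784
G1 X17.4847 Y34.6445 F1188
G1 X25.7403 Y37.4612
G1 X38.2126 Y44.3453
M5
G00 X71.7038 Y102.2644
M3 S784
G1 X121.3974 Y102.2644 F1188
G1 X121.3974 Y74.1991
G1 X71.7038 Y74.1991
G1 X71.7038 Y102.2644
M5
G00 X132.7766 Y78.3579
M3 S170
G1 X45.7335 Y58.5021 F3374
G1 X119.1110 Y70.7702
G1 X107.0483 Y61.0054
M5
G00 X0.0000 Y0.0000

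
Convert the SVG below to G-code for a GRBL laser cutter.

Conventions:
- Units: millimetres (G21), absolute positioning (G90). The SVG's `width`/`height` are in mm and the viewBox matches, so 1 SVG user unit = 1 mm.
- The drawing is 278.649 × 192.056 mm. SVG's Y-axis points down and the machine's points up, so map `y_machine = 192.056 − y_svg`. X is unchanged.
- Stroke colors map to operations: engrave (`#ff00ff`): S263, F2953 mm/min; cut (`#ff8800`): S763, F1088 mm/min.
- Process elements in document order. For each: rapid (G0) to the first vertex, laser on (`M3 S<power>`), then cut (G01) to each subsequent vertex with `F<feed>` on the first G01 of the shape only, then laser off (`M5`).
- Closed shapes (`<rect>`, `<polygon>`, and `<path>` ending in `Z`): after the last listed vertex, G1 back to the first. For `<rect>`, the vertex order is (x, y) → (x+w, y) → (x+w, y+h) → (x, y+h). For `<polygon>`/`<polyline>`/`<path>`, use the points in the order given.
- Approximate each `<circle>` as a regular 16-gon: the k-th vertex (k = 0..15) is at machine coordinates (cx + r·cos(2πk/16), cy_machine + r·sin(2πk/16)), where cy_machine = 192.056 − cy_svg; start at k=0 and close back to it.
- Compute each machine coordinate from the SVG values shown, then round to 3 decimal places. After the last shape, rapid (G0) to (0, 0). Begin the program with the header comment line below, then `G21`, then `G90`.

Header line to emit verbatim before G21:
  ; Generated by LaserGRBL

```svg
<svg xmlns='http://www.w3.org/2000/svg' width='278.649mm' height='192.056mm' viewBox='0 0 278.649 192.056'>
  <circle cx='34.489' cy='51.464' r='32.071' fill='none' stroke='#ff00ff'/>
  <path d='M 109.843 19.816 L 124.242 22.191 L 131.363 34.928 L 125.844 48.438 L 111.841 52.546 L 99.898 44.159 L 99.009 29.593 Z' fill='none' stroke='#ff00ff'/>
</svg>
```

; Generated by LaserGRBL
G21
G90
G0 X66.560 Y140.592
M3 S263
G01 X64.119 Y152.865 F2953
G01 X57.167 Y163.270
G01 X46.762 Y170.222
G01 X34.489 Y172.663
G01 X22.216 Y170.222
G01 X11.811 Y163.270
G01 X4.859 Y152.865
G01 X2.418 Y140.592
G01 X4.859 Y128.319
G01 X11.811 Y117.914
G01 X22.216 Y110.962
G01 X34.489 Y108.521
G01 X46.762 Y110.962
G01 X57.167 Y117.914
G01 X64.119 Y128.319
G01 X66.560 Y140.592
M5
G0 X109.843 Y172.240
M3 S263
G01 X124.242 Y169.865 F2953
G01 X131.363 Y157.128
G01 X125.844 Y143.618
G01 X111.841 Y139.510
G01 X99.898 Y147.897
G01 X99.009 Y162.463
G01 X109.843 Y172.240
M5
G0 X0.000 Y0.000

viewBox `0 0 278.649 192.056` with mm width/height → 1 unit = 1 mm. Flip: y_m = 192.056 − y_svg.

**Shape 1** — `<circle>` circle, stroke `#ff00ff` → engrave (S263, F2953). Machine vertices: (66.560,140.592) → (64.119,152.865) → (57.167,163.270) → (46.762,170.222) → (34.489,172.663) → (22.216,170.222) → (11.811,163.270) → (4.859,152.865) → (2.418,140.592) → (4.859,128.319) → (11.811,117.914) → (22.216,110.962) → (34.489,108.521) → (46.762,110.962) → (57.167,117.914) → (64.119,128.319) → (66.560,140.592). Closed: final G1 returns to the first vertex.

**Shape 2** — `<path>` regular polygon, stroke `#ff00ff` → engrave (S263, F2953). Machine vertices: (109.843,172.240) → (124.242,169.865) → (131.363,157.128) → (125.844,143.618) → (111.841,139.510) → (99.898,147.897) → (99.009,162.463) → (109.843,172.240). Closed: final G1 returns to the first vertex.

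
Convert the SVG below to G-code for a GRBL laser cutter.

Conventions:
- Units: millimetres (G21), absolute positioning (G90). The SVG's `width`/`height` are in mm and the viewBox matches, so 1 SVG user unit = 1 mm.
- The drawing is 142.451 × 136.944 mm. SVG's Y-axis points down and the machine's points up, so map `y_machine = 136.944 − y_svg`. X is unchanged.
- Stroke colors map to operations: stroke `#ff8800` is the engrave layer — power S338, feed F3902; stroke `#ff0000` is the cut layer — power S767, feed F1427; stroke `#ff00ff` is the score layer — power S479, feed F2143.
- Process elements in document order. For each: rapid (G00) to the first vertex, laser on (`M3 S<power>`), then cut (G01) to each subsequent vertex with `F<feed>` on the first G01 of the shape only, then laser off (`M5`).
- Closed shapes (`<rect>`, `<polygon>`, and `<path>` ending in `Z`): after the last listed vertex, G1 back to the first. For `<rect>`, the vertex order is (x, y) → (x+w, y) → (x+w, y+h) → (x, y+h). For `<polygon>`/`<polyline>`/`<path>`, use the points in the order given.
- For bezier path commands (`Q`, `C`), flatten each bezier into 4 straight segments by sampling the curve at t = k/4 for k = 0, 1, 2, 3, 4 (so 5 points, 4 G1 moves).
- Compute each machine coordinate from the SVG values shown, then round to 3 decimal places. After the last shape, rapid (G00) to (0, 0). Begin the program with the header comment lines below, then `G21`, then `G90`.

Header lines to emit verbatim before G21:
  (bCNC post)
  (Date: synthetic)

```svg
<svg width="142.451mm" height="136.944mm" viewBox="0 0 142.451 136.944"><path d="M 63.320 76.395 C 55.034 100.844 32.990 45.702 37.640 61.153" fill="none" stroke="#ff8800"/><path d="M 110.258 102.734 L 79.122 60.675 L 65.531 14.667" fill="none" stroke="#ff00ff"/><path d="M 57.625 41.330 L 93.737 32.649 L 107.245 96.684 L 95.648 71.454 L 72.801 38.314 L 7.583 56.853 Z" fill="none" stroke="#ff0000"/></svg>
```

(bCNC post)
(Date: synthetic)
G21
G90
G00 X63.320 Y60.549
M3 S338
G01 X55.158 Y54.789 F3902
G01 X45.629 Y64.796
G01 X38.526 Y76.490
G01 X37.640 Y75.791
M5
G00 X110.258 Y34.210
M3 S479
G01 X79.122 Y76.269 F2143
G01 X65.531 Y122.277
M5
G00 X57.625 Y95.614
M3 S767
G01 X93.737 Y104.295 F1427
G01 X107.245 Y40.260
G01 X95.648 Y65.490
G01 X72.801 Y98.630
G01 X7.583 Y80.091
G01 X57.625 Y95.614
M5
G00 X0.000 Y0.000

Since the viewBox matches the mm dimensions, user units are millimetres directly. The only transform is the Y-flip y_m = 136.944 − y_svg.

Shape 1 is a cubic bezier drawn with `<path>`. Its stroke #ff8800 means engrave at S338, F3902. After flipping Y the toolpath is (63.320,60.549) → (55.158,54.789) → (45.629,64.796) → (38.526,76.490) → (37.640,75.791).

Shape 2 is a open polyline drawn with `<path>`. Its stroke #ff00ff means score at S479, F2143. After flipping Y the toolpath is (110.258,34.210) → (79.122,76.269) → (65.531,122.277).

Shape 3 is a closed polygon drawn with `<path>`. Its stroke #ff0000 means cut at S767, F1427. After flipping Y the toolpath is (57.625,95.614) → (93.737,104.295) → (107.245,40.260) → (95.648,65.490) → (72.801,98.630) → (7.583,80.091) → (57.625,95.614), returning to the start.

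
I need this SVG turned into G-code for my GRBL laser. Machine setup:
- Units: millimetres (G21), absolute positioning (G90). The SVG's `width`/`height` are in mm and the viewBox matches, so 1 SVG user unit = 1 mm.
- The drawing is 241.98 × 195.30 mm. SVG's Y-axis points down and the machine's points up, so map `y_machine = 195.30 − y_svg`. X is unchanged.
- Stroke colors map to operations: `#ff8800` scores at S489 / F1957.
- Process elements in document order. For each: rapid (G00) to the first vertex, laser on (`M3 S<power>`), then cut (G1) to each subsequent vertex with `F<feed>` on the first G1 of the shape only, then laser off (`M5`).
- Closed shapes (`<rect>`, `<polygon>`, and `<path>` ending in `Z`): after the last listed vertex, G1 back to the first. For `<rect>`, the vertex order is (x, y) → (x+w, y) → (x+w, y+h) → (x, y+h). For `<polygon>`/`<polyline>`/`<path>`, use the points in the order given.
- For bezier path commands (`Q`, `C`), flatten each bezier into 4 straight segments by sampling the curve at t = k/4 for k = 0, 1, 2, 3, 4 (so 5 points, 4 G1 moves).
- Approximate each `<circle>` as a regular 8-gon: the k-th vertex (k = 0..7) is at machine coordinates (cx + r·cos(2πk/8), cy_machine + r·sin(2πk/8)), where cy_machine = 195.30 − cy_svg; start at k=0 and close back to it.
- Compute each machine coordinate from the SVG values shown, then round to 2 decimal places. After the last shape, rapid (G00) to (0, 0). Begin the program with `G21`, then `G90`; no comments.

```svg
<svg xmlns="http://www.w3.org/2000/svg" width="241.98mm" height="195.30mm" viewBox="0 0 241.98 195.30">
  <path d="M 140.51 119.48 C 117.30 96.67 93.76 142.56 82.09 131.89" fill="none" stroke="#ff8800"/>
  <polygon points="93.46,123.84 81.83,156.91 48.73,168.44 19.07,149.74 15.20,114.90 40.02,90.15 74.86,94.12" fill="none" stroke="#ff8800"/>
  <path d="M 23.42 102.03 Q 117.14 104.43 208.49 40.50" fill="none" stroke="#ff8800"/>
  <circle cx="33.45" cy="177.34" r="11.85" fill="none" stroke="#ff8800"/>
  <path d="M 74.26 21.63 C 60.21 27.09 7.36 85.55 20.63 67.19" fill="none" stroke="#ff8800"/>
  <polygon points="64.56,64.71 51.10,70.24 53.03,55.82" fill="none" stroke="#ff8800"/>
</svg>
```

G21
G90
G00 X140.51 Y75.82
M3 S489
G1 X123.23 Y82.00 F1957
G1 X106.97 Y74.17
G1 X92.88 Y64.06
G1 X82.09 Y63.41
M5
G00 X93.46 Y71.46
M3 S489
G1 X81.83 Y38.39 F1957
G1 X48.73 Y26.86
G1 X19.07 Y45.56
G1 X15.20 Y80.40
G1 X40.02 Y105.15
G1 X74.86 Y101.18
G1 X93.46 Y71.46
M5
G00 X23.42 Y93.27
M3 S489
G1 X70.13 Y96.22 F1957
G1 X116.55 Y107.45
G1 X162.67 Y126.98
G1 X208.49 Y154.80
M5
G00 X45.30 Y17.96
M3 S489
G1 X41.83 Y26.34 F1957
G1 X33.45 Y29.81
G1 X25.07 Y26.34
G1 X21.60 Y17.96
G1 X25.07 Y9.58
G1 X33.45 Y6.11
G1 X41.83 Y9.58
G1 X45.30 Y17.96
M5
G00 X74.26 Y173.67
M3 S489
G1 X58.09 Y161.67 F1957
G1 X37.20 Y141.96
G1 X21.44 Y126.72
G1 X20.63 Y128.11
M5
G00 X64.56 Y130.59
M3 S489
G1 X51.10 Y125.06 F1957
G1 X53.03 Y139.48
G1 X64.56 Y130.59
M5
G00 X0.00 Y0.00

1 u = 1 mm; y_m = 195.30 − y.

[1] `<path>` cubic bezier, #ff8800→score S489 F1957: (140.51,75.82) → (123.23,82.00) → (106.97,74.17) → (92.88,64.06) → (82.09,63.41)

[2] `<polygon>` regular polygon, #ff8800→score S489 F1957: (93.46,71.46) → (81.83,38.39) → (48.73,26.86) → (19.07,45.56) → (15.20,80.40) → (40.02,105.15) → (74.86,101.18) → (93.46,71.46) (closed)

[3] `<path>` quadratic bezier, #ff8800→score S489 F1957: (23.42,93.27) → (70.13,96.22) → (116.55,107.45) → (162.67,126.98) → (208.49,154.80)

[4] `<circle>` circle, #ff8800→score S489 F1957: (45.30,17.96) → (41.83,26.34) → (33.45,29.81) → (25.07,26.34) → (21.60,17.96) → (25.07,9.58) → (33.45,6.11) → (41.83,9.58) → (45.30,17.96) (closed)

[5] `<path>` cubic bezier, #ff8800→score S489 F1957: (74.26,173.67) → (58.09,161.67) → (37.20,141.96) → (21.44,126.72) → (20.63,128.11)

[6] `<polygon>` regular polygon, #ff8800→score S489 F1957: (64.56,130.59) → (51.10,125.06) → (53.03,139.48) → (64.56,130.59) (closed)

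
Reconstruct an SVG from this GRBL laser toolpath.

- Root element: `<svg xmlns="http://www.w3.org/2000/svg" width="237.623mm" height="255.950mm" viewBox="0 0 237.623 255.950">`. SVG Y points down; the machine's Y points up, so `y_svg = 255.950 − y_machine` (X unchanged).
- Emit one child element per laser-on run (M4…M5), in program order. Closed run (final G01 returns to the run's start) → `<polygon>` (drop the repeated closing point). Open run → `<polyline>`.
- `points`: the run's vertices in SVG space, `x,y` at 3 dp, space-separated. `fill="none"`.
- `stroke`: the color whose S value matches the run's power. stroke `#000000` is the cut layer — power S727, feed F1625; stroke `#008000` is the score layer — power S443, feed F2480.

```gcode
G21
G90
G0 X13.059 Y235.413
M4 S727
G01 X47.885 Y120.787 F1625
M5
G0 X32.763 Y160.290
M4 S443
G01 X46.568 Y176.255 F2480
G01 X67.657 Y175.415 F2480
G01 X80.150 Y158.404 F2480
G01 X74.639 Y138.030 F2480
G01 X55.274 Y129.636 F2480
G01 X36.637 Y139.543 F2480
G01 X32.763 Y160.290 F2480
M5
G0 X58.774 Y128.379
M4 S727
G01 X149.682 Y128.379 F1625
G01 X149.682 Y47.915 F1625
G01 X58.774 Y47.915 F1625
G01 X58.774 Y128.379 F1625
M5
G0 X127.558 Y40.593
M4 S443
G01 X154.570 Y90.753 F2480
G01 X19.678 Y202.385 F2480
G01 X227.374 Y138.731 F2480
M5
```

Each laser-on run becomes one SVG element. Flip Y back into SVG space with y_svg = 255.950 − y_machine.

Run 1: S727 ⇒ cut layer `#000000`. The run is open, so emit a `<polyline>` with points (Y-flipped): 13.059,20.537 47.885,135.163.

Run 2: the run's S443 means `#008000` (score). The run returns to its start, so emit a `<polygon>` with points (Y-flipped): 32.763,95.660 46.568,79.695 67.657,80.535 80.150,97.546 74.639,117.920 55.274,126.314 36.637,116.407.

Run 3: S727 ⇒ cut layer `#000000`. The run returns to its start, so emit a `<polygon>` with points (Y-flipped): 58.774,127.571 149.682,127.571 149.682,208.035 58.774,208.035.

Run 4: power S443 maps to stroke `#008000` (score). The run is open, so emit a `<polyline>` with points (Y-flipped): 127.558,215.357 154.570,165.197 19.678,53.565 227.374,117.219.

<svg xmlns="http://www.w3.org/2000/svg" width="237.623mm" height="255.950mm" viewBox="0 0 237.623 255.950">
  <polyline points="13.059,20.537 47.885,135.163" fill="none" stroke="#000000"/>
  <polygon points="32.763,95.660 46.568,79.695 67.657,80.535 80.150,97.546 74.639,117.920 55.274,126.314 36.637,116.407" fill="none" stroke="#008000"/>
  <polygon points="58.774,127.571 149.682,127.571 149.682,208.035 58.774,208.035" fill="none" stroke="#000000"/>
  <polyline points="127.558,215.357 154.570,165.197 19.678,53.565 227.374,117.219" fill="none" stroke="#008000"/>
</svg>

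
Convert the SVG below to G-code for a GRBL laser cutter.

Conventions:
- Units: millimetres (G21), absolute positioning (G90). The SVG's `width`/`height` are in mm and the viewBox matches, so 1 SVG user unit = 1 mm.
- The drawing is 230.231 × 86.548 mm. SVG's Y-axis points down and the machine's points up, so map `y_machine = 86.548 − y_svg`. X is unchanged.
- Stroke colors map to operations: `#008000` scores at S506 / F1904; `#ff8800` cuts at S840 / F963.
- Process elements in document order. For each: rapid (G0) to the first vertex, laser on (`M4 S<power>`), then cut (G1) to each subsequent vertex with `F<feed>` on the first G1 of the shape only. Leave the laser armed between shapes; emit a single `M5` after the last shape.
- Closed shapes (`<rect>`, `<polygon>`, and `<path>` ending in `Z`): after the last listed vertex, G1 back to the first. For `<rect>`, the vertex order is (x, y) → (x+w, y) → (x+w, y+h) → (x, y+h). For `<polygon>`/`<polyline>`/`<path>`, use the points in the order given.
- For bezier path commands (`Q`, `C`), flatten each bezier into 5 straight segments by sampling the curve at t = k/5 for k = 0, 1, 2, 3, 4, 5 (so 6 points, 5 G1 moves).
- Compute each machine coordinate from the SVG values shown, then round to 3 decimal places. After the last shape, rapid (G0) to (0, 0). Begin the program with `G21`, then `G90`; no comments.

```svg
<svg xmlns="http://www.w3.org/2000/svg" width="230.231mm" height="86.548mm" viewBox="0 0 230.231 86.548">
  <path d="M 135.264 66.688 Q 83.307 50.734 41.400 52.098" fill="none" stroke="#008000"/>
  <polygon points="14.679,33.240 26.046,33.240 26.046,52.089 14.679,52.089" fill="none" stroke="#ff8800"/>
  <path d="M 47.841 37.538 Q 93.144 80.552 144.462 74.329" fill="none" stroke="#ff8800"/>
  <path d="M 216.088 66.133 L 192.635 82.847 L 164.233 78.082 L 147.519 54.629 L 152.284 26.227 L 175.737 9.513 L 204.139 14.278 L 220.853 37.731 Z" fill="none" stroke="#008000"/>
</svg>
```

Since the viewBox matches the mm dimensions, user units are millimetres directly. The only transform is the Y-flip y_m = 86.548 − y_svg.

Shape 1 is a quadratic bezier drawn with `<path>`. Its stroke #008000 means score at S506, F1904. After flipping Y the toolpath is (135.264,19.860) → (114.883,25.549) → (95.306,29.852) → (76.534,32.770) → (58.565,34.303) → (41.400,34.450).

Shape 2 is a rectangle drawn with `<polygon>`. Its stroke #ff8800 means cut at S840, F963. After flipping Y the toolpath is (14.679,53.308) → (26.046,53.308) → (26.046,34.459) → (14.679,34.459) → (14.679,53.308), returning to the start.

Shape 3 is a quadratic bezier drawn with `<path>`. Its stroke #ff8800 means cut at S840, F963. After flipping Y the toolpath is (47.841,49.010) → (66.203,33.774) → (85.046,22.477) → (104.370,15.119) → (124.175,11.699) → (144.462,12.219).

Shape 4 is a regular polygon drawn with `<path>`. Its stroke #008000 means score at S506, F1904. After flipping Y the toolpath is (216.088,20.415) → (192.635,3.701) → (164.233,8.466) → (147.519,31.919) → (152.284,60.321) → (175.737,77.035) → (204.139,72.270) → (220.853,48.817) → (216.088,20.415), returning to the start.

G21
G90
G0 X135.264 Y19.860
M4 S506
G1 X114.883 Y25.549 F1904
G1 X95.306 Y29.852
G1 X76.534 Y32.770
G1 X58.565 Y34.303
G1 X41.400 Y34.450
G0 X14.679 Y53.308
M4 S840
G1 X26.046 Y53.308 F963
G1 X26.046 Y34.459
G1 X14.679 Y34.459
G1 X14.679 Y53.308
G0 X47.841 Y49.010
M4 S840
G1 X66.203 Y33.774 F963
G1 X85.046 Y22.477
G1 X104.370 Y15.119
G1 X124.175 Y11.699
G1 X144.462 Y12.219
G0 X216.088 Y20.415
M4 S506
G1 X192.635 Y3.701 F1904
G1 X164.233 Y8.466
G1 X147.519 Y31.919
G1 X152.284 Y60.321
G1 X175.737 Y77.035
G1 X204.139 Y72.270
G1 X220.853 Y48.817
G1 X216.088 Y20.415
M5
G0 X0.000 Y0.000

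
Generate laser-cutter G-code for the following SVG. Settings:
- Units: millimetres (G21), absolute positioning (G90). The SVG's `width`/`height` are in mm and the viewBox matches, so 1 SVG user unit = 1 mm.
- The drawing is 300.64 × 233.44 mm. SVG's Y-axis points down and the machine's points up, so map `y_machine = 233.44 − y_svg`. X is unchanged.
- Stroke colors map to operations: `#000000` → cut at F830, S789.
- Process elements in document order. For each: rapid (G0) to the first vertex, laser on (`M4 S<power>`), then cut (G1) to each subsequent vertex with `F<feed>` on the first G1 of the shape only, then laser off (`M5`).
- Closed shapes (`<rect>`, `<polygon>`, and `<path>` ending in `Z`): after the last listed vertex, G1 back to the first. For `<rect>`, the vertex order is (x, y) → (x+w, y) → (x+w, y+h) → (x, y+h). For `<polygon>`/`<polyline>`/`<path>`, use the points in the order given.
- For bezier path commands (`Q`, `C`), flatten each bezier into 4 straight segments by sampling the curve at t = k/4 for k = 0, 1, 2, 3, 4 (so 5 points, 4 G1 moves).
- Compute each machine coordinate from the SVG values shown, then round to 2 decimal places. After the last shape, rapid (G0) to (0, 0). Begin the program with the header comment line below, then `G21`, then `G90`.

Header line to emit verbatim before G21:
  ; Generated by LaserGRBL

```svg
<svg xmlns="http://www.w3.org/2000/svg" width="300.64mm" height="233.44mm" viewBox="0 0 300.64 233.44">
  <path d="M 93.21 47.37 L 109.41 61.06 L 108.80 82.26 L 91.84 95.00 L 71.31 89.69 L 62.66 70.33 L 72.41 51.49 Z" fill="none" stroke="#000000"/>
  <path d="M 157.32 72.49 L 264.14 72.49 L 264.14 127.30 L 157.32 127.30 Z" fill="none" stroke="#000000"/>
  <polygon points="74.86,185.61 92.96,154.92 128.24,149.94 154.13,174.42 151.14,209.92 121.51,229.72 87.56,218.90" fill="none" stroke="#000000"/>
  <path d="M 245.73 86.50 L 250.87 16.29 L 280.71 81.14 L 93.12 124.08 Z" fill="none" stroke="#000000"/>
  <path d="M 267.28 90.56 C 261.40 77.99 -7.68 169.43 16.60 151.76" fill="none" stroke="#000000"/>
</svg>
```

1 u = 1 mm; y_m = 233.44 − y.

[1] `<path>` regular polygon, #000000→cut S789 F830: (93.21,186.07) → (109.41,172.38) → (108.80,151.18) → (91.84,138.44) → (71.31,143.75) → (62.66,163.11) → (72.41,181.95) → (93.21,186.07) (closed)

[2] `<path>` rectangle, #000000→cut S789 F830: (157.32,160.95) → (264.14,160.95) → (264.14,106.14) → (157.32,106.14) → (157.32,160.95) (closed)

[3] `<polygon>` regular polygon, #000000→cut S789 F830: (74.86,47.83) → (92.96,78.52) → (128.24,83.50) → (154.13,59.02) → (151.14,23.52) → (121.51,3.72) → (87.56,14.54) → (74.86,47.83) (closed)

[4] `<path>` closed polygon, #000000→cut S789 F830: (245.73,146.94) → (250.87,217.15) → (280.71,152.30) → (93.12,109.36) → (245.73,146.94) (closed)

[5] `<path>` cubic bezier, #000000→cut S789 F830: (267.28,142.88) → (222.22,136.14) → (130.63,110.37) → (44.70,85.56) → (16.60,81.68)

; Generated by LaserGRBL
G21
G90
G0 X93.21 Y186.07
M4 S789
G1 X109.41 Y172.38 F830
G1 X108.80 Y151.18
G1 X91.84 Y138.44
G1 X71.31 Y143.75
G1 X62.66 Y163.11
G1 X72.41 Y181.95
G1 X93.21 Y186.07
M5
G0 X157.32 Y160.95
M4 S789
G1 X264.14 Y160.95 F830
G1 X264.14 Y106.14
G1 X157.32 Y106.14
G1 X157.32 Y160.95
M5
G0 X74.86 Y47.83
M4 S789
G1 X92.96 Y78.52 F830
G1 X128.24 Y83.50
G1 X154.13 Y59.02
G1 X151.14 Y23.52
G1 X121.51 Y3.72
G1 X87.56 Y14.54
G1 X74.86 Y47.83
M5
G0 X245.73 Y146.94
M4 S789
G1 X250.87 Y217.15 F830
G1 X280.71 Y152.30
G1 X93.12 Y109.36
G1 X245.73 Y146.94
M5
G0 X267.28 Y142.88
M4 S789
G1 X222.22 Y136.14 F830
G1 X130.63 Y110.37
G1 X44.70 Y85.56
G1 X16.60 Y81.68
M5
G0 X0.00 Y0.00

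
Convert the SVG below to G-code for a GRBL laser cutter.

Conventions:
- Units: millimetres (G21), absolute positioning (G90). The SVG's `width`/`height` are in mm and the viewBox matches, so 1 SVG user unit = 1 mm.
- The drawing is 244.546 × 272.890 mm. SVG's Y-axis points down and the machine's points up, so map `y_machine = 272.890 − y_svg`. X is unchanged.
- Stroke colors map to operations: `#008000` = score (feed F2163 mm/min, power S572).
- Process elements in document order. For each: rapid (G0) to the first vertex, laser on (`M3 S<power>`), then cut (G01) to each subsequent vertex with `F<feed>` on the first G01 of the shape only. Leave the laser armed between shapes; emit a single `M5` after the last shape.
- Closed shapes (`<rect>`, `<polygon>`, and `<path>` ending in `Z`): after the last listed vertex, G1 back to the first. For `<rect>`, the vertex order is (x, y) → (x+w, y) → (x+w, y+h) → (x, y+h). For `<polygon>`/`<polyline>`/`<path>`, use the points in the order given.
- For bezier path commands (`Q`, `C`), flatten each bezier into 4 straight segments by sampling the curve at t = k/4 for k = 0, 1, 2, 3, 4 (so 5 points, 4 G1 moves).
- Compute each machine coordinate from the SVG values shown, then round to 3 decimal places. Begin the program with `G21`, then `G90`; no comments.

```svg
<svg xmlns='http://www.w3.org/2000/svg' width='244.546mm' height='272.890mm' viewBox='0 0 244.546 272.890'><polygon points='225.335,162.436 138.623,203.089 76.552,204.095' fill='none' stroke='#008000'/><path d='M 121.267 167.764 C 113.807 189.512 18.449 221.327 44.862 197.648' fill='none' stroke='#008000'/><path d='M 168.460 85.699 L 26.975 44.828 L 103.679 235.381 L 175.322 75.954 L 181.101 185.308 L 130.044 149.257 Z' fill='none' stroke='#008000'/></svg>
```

G21
G90
G0 X225.335 Y110.454
M3 S572
G01 X138.623 Y69.801 F2163
G01 X76.552 Y68.795
G01 X225.335 Y110.454
G0 X121.267 Y105.126
M3 S572
G01 X102.467 Y87.952 F2163
G01 X70.362 Y73.149
G01 X44.608 Y66.863
G01 X44.862 Y75.242
G0 X168.460 Y187.191
M3 S572
G01 X26.975 Y228.062 F2163
G01 X103.679 Y37.509
G01 X175.322 Y196.936
G01 X181.101 Y87.582
G01 X130.044 Y123.633
G01 X168.460 Y187.191
M5

viewBox `0 0 244.546 272.890` with mm width/height → 1 unit = 1 mm. Flip: y_m = 272.890 − y_svg.

**Shape 1** — `<polygon>` closed polygon, stroke `#008000` → score (S572, F2163). Machine vertices: (225.335,110.454) → (138.623,69.801) → (76.552,68.795) → (225.335,110.454). Closed: final G1 returns to the first vertex.

**Shape 2** — `<path>` cubic bezier, stroke `#008000` → score (S572, F2163). Control points (SVG): P0=(121.267,167.764), P1=(113.807,189.512), P2=(18.449,221.327), P3=(44.862,197.648); sampled at t=k/4. Machine vertices: (121.267,105.126) → (102.467,87.952) → (70.362,73.149) → (44.608,66.863) → (44.862,75.242). Open path.

**Shape 3** — `<path>` closed polygon, stroke `#008000` → score (S572, F2163). Machine vertices: (168.460,187.191) → (26.975,228.062) → (103.679,37.509) → (175.322,196.936) → (181.101,87.582) → (130.044,123.633) → (168.460,187.191). Closed: final G1 returns to the first vertex.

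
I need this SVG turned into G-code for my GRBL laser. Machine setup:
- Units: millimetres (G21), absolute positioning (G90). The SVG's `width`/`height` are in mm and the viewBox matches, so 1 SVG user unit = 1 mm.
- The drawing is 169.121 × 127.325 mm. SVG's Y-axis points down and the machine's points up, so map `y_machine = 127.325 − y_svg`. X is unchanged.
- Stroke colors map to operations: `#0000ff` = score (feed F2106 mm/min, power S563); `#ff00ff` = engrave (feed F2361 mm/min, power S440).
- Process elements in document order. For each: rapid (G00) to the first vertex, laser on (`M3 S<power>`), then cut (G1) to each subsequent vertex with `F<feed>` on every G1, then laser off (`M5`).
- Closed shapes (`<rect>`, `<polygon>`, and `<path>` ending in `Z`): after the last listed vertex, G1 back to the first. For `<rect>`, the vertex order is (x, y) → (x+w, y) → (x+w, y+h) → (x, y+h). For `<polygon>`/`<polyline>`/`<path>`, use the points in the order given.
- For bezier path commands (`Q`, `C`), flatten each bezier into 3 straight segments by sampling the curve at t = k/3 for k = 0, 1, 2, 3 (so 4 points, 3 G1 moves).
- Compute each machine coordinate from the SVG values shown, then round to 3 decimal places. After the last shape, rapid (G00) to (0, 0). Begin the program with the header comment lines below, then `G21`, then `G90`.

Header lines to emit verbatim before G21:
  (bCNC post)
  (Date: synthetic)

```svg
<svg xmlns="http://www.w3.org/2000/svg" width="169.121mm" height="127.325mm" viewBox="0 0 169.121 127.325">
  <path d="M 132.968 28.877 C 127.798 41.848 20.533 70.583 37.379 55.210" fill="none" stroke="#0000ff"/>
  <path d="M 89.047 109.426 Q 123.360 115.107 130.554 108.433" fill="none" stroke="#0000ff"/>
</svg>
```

Since the viewBox matches the mm dimensions, user units are millimetres directly. The only transform is the Y-flip y_m = 127.325 − y_svg.

Shape 1 is a cubic bezier drawn with `<path>`. Its stroke #0000ff means score at S563, F2106. After flipping Y the toolpath is (132.968,98.448) → (102.144,82.440) → (53.525,69.227) → (37.379,72.115).

Shape 2 is a quadratic bezier drawn with `<path>`. Its stroke #0000ff means score at S563, F2106. After flipping Y the toolpath is (89.047,17.899) → (108.909,15.484) → (122.745,15.815) → (130.554,18.892).

(bCNC post)
(Date: synthetic)
G21
G90
G00 X132.968 Y98.448
M3 S563
G1 X102.144 Y82.440 F2106
G1 X53.525 Y69.227 F2106
G1 X37.379 Y72.115 F2106
M5
G00 X89.047 Y17.899
M3 S563
G1 X108.909 Y15.484 F2106
G1 X122.745 Y15.815 F2106
G1 X130.554 Y18.892 F2106
M5
G00 X0.000 Y0.000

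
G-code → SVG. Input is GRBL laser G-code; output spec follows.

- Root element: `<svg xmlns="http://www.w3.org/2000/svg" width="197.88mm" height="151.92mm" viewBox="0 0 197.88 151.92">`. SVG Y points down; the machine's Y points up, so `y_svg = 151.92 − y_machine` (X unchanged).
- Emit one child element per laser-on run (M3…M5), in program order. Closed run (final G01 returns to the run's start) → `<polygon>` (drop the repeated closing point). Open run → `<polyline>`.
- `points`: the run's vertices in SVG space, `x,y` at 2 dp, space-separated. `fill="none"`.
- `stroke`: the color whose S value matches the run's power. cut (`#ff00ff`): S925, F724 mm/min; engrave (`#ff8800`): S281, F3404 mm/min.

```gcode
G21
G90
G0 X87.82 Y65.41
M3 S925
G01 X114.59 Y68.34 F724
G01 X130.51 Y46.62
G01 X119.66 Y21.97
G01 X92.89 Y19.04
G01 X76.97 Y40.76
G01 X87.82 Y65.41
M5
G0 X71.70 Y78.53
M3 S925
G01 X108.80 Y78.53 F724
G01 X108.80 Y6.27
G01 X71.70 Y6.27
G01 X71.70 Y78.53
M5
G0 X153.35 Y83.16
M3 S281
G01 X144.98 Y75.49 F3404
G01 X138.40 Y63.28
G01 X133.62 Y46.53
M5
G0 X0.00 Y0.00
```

<svg xmlns="http://www.w3.org/2000/svg" width="197.88mm" height="151.92mm" viewBox="0 0 197.88 151.92">
  <polygon points="87.82,86.51 114.59,83.58 130.51,105.30 119.66,129.95 92.89,132.88 76.97,111.16" fill="none" stroke="#ff00ff"/>
  <polygon points="71.70,73.39 108.80,73.39 108.80,145.65 71.70,145.65" fill="none" stroke="#ff00ff"/>
  <polyline points="153.35,68.76 144.98,76.43 138.40,88.64 133.62,105.39" fill="none" stroke="#ff8800"/>
</svg>

Machine Y-up, SVG Y-down with viewBox height 151.92, so y_svg = 151.92 − y_machine; X carries over.

Run 1: power S925 maps to stroke `#ff00ff` (cut). The run returns to its start, so emit a `<polygon>` with points (Y-flipped): 87.82,86.51 114.59,83.58 130.51,105.30 119.66,129.95 92.89,132.88 76.97,111.16.

Run 2: S925 ⇒ cut layer `#ff00ff`. The run returns to its start, so emit a `<polygon>` with points (Y-flipped): 71.70,73.39 108.80,73.39 108.80,145.65 71.70,145.65.

Run 3: power S281 maps to stroke `#ff8800` (engrave). The run is open, so emit a `<polyline>` with points (Y-flipped): 153.35,68.76 144.98,76.43 138.40,88.64 133.62,105.39.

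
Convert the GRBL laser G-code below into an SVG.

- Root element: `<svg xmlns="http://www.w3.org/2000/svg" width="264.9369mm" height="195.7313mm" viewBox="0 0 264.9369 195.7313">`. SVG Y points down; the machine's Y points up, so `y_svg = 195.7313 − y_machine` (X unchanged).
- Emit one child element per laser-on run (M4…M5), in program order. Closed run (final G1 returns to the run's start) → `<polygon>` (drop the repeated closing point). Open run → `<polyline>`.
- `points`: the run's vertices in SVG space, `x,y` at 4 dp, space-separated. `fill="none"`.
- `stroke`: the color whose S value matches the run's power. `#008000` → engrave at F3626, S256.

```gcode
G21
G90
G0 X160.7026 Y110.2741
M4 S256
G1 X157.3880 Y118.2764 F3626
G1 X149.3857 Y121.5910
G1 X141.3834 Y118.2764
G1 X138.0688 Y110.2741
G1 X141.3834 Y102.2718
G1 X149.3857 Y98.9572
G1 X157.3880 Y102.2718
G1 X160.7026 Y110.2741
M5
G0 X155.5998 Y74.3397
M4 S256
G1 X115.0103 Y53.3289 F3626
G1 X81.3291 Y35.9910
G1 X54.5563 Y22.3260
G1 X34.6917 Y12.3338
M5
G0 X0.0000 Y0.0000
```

Each laser-on run becomes one SVG element. Flip Y back into SVG space with y_svg = 195.7313 − y_machine. Every run uses S256, so all elements get stroke `#008000` (engrave).

Run 1: The run returns to its start, so emit a `<polygon>` with points (Y-flipped): 160.7026,85.4572 157.3880,77.4549 149.3857,74.1403 141.3834,77.4549 138.0688,85.4572 141.3834,93.4595 149.3857,96.7741 157.3880,93.4595.

Run 2: The run is open, so emit a `<polyline>` with points (Y-flipped): 155.5998,121.3916 115.0103,142.4024 81.3291,159.7403 54.5563,173.4053 34.6917,183.3975.

<svg xmlns="http://www.w3.org/2000/svg" width="264.9369mm" height="195.7313mm" viewBox="0 0 264.9369 195.7313">
  <polygon points="160.7026,85.4572 157.3880,77.4549 149.3857,74.1403 141.3834,77.4549 138.0688,85.4572 141.3834,93.4595 149.3857,96.7741 157.3880,93.4595" fill="none" stroke="#008000"/>
  <polyline points="155.5998,121.3916 115.0103,142.4024 81.3291,159.7403 54.5563,173.4053 34.6917,183.3975" fill="none" stroke="#008000"/>
</svg>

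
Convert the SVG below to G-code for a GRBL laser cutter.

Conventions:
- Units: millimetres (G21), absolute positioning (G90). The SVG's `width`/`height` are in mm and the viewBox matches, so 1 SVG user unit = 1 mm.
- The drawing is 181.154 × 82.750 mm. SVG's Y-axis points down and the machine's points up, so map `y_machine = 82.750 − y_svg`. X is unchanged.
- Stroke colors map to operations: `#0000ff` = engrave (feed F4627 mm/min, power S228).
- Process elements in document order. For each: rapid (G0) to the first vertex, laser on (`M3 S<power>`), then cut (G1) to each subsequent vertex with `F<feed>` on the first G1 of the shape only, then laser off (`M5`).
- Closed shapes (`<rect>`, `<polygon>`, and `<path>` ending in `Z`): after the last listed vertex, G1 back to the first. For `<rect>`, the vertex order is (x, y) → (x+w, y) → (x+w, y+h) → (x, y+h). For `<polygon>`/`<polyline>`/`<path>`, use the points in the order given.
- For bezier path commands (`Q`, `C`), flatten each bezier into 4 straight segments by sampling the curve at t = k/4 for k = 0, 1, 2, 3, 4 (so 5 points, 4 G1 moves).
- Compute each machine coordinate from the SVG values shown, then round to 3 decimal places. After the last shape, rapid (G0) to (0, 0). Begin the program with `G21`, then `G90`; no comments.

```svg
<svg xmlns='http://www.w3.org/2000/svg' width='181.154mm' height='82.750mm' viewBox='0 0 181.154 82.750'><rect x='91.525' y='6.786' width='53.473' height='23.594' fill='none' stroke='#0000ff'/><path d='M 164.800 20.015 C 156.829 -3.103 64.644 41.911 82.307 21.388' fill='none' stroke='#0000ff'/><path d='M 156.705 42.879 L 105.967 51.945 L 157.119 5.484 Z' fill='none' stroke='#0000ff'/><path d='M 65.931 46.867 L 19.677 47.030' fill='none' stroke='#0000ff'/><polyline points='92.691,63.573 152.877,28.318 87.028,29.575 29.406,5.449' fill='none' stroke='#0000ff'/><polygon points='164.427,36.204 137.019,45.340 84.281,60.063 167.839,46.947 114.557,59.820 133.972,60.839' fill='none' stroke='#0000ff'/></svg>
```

1 u = 1 mm; y_m = 82.750 − y.

[1] `<rect>` rectangle, #0000ff→engrave S228 F4627: (91.525,75.964) → (144.998,75.964) → (144.998,52.370) → (91.525,52.370) → (91.525,75.964) (closed)

[2] `<path>` cubic bezier, #0000ff→engrave S228 F4627: (164.800,62.735) → (146.064,69.387) → (113.941,63.022) → (86.624,56.169) → (82.307,61.362)

[3] `<path>` closed polygon, #0000ff→engrave S228 F4627: (156.705,39.871) → (105.967,30.805) → (157.119,77.266) → (156.705,39.871) (closed)

[4] `<path>` line segment, #0000ff→engrave S228 F4627: (65.931,35.883) → (19.677,35.720)

[5] `<polyline>` open polyline, #0000ff→engrave S228 F4627: (92.691,19.177) → (152.877,54.432) → (87.028,53.175) → (29.406,77.301)

[6] `<polygon>` closed polygon, #0000ff→engrave S228 F4627: (164.427,46.546) → (137.019,37.410) → (84.281,22.687) → (167.839,35.803) → (114.557,22.930) → (133.972,21.911) → (164.427,46.546) (closed)

G21
G90
G0 X91.525 Y75.964
M3 S228
G1 X144.998 Y75.964 F4627
G1 X144.998 Y52.370
G1 X91.525 Y52.370
G1 X91.525 Y75.964
M5
G0 X164.800 Y62.735
M3 S228
G1 X146.064 Y69.387 F4627
G1 X113.941 Y63.022
G1 X86.624 Y56.169
G1 X82.307 Y61.362
M5
G0 X156.705 Y39.871
M3 S228
G1 X105.967 Y30.805 F4627
G1 X157.119 Y77.266
G1 X156.705 Y39.871
M5
G0 X65.931 Y35.883
M3 S228
G1 X19.677 Y35.720 F4627
M5
G0 X92.691 Y19.177
M3 S228
G1 X152.877 Y54.432 F4627
G1 X87.028 Y53.175
G1 X29.406 Y77.301
M5
G0 X164.427 Y46.546
M3 S228
G1 X137.019 Y37.410 F4627
G1 X84.281 Y22.687
G1 X167.839 Y35.803
G1 X114.557 Y22.930
G1 X133.972 Y21.911
G1 X164.427 Y46.546
M5
G0 X0.000 Y0.000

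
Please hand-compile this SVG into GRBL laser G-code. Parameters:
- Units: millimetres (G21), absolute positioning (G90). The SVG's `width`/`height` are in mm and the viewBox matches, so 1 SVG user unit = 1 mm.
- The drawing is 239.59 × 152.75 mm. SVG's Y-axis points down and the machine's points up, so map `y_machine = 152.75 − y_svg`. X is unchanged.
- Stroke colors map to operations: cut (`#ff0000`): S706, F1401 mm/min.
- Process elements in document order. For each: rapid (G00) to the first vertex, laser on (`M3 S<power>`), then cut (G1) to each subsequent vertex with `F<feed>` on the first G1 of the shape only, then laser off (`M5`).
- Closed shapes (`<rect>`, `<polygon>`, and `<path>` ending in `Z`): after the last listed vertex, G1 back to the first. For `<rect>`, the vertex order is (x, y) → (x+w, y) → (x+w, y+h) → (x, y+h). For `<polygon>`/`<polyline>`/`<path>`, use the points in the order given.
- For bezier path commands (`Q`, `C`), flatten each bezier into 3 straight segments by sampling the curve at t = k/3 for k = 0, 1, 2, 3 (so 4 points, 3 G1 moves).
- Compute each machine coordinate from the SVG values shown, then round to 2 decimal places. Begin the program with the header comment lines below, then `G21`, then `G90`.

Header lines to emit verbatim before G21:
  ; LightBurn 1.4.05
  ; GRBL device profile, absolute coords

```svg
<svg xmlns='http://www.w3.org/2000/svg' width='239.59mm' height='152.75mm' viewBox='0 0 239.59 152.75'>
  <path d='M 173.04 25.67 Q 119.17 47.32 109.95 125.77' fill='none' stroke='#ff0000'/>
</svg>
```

viewBox `0 0 239.59 152.75` with mm width/height → 1 unit = 1 mm. Flip: y_m = 152.75 − y_svg.

**Shape 1** — `<path>` quadratic bezier, stroke `#ff0000` → cut (S706, F1401). Control points (SVG): P0=(173.04,25.67), P1=(119.17,47.32), P2=(109.95,125.77); sampled at t=k/3. Machine vertices: (173.04,127.08) → (142.09,106.34) → (121.06,72.97) → (109.95,26.98). Open path.

; LightBurn 1.4.05
; GRBL device profile, absolute coords
G21
G90
G00 X173.04 Y127.08
M3 S706
G1 X142.09 Y106.34 F1401
G1 X121.06 Y72.97
G1 X109.95 Y26.98
M5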